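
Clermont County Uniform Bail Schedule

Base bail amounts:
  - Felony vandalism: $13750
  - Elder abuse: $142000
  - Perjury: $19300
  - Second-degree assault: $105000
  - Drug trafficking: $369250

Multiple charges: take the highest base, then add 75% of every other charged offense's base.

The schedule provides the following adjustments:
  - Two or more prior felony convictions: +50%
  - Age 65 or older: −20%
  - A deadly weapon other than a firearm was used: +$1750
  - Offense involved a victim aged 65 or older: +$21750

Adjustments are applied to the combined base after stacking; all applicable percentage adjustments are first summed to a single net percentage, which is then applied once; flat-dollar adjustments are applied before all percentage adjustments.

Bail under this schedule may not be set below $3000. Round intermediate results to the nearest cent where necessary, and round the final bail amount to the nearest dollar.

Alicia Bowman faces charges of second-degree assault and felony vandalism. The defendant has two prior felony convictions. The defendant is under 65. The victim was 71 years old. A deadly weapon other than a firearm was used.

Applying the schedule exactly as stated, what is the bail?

$208219

Base amounts from the schedule: second-degree assault $105000; felony vandalism $13750.
Stacking rule: highest base plus 75% of each additional charge. Highest is second-degree assault at $105000. Additional: $13750 × 75% = $10312.50. Combined base = $105000 + $10312.50 = $115312.50.
A deadly weapon other than a firearm was used (+$1750 flat): $115312.50 + $1750 = $117062.50.
Offense involved a victim aged 65 or older (+$21750 flat): $117062.50 + $21750 = $138812.50.
Two or more prior felony convictions (+50%): $138812.50 × 1.5 = $208218.75.
$208218.75 is at or above the $3000 minimum.
Rounded to the nearest dollar: $208219.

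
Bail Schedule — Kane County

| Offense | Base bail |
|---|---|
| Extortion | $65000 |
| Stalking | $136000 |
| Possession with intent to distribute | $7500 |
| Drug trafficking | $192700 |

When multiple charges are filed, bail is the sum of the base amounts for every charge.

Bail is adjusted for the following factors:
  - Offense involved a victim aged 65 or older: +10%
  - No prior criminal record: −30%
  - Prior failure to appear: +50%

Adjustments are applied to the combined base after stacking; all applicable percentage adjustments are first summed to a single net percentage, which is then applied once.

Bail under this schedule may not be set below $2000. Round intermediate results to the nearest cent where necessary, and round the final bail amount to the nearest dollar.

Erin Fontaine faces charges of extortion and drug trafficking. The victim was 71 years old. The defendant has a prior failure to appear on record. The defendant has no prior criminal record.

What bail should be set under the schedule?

$335010

Base amounts from the schedule: extortion $65000; drug trafficking $192700.
Stacking rule: sum of all bases. $65000 + $192700 = $257700.
Net percentage adjustment: +10% −30% +50% = +30%. $257700 × 1.3 = $335010.
$335010 is at or above the $2000 minimum.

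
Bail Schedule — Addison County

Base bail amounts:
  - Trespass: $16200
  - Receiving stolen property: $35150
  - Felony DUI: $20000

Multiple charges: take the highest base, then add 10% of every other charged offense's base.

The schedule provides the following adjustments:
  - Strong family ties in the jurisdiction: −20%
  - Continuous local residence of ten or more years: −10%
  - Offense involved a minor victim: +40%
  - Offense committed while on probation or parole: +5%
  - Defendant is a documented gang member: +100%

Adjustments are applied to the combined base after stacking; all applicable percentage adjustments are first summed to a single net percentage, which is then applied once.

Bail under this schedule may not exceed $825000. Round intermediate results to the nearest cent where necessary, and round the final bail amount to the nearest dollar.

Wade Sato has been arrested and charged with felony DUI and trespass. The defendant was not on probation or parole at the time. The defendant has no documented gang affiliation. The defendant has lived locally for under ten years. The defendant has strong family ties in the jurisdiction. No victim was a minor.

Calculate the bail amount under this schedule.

$17296

Base amounts from the schedule: felony DUI $20000; trespass $16200.
Stacking rule: highest base plus 10% of each additional charge. Highest is felony DUI at $20000. Additional: $16200 × 10% = $1620. Combined base = $20000 + $1620 = $21620.
Strong family ties in the jurisdiction (−20%): $21620 × 0.8 = $17296.
$17296 is within the $825000 maximum.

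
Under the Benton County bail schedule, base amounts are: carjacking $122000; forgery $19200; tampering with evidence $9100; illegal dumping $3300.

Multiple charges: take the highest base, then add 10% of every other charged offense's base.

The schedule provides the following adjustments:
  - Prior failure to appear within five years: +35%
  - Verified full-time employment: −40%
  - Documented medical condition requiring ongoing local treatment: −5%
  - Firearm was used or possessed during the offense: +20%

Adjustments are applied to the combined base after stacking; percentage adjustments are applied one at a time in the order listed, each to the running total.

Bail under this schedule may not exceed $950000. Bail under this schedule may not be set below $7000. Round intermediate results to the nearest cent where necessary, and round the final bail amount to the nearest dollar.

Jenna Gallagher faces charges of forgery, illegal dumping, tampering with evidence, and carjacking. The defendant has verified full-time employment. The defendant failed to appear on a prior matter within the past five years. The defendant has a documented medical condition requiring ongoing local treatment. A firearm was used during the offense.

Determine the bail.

Base amounts from the schedule: forgery $19200; illegal dumping $3300; tampering with evidence $9100; carjacking $122000.
Stacking rule: highest base plus 10% of each additional charge. Highest is carjacking at $122000. Additional: $19200 × 10% = $1920; $3300 × 10% = $330; $9100 × 10% = $910. Combined base = $122000 + $3160 = $125160.
Prior failure to appear within five years (+35%): $125160 × 1.35 = $168966.
Verified full-time employment (−40%): $168966 × 0.6 = $101379.60.
Documented medical condition requiring ongoing local treatment (−5%): $101379.60 × 0.95 = $96310.62.
Firearm was used or possessed during the offense (+20%): $96310.62 × 1.2 = $115572.74.
$115572.74 is within the $950000 maximum.
$115572.74 is at or above the $7000 minimum.
Rounded to the nearest dollar: $115573.

$115573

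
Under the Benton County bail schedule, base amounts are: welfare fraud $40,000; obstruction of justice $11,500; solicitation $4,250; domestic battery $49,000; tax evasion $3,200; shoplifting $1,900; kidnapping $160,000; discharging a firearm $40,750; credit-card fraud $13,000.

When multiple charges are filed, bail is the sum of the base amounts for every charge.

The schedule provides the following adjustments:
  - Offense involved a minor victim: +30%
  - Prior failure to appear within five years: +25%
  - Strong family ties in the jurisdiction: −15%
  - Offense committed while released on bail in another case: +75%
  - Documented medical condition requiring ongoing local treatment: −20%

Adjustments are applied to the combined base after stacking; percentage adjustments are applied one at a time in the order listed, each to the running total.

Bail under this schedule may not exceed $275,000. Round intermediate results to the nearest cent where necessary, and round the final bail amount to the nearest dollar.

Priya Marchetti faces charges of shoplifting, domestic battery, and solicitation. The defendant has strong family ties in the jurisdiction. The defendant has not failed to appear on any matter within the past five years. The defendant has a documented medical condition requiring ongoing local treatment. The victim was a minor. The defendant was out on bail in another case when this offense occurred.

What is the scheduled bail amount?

Base amounts from the schedule: shoplifting $1,900; domestic battery $49,000; solicitation $4,250.
Stacking rule: sum of all bases. $1,900 + $49,000 + $4,250 = $55,150.
Offense involved a minor victim (+30%): $55,150 × 1.3 = $71,695.
Strong family ties in the jurisdiction (−15%): $71,695 × 0.85 = $60,940.75.
Offense committed while released on bail in another case (+75%): $60,940.75 × 1.75 = $106,646.31.
Documented medical condition requiring ongoing local treatment (−20%): $106,646.31 × 0.8 = $85,317.05.
$85,317.05 is within the $275,000 maximum.
Rounded to the nearest dollar: $85,317.

$85,317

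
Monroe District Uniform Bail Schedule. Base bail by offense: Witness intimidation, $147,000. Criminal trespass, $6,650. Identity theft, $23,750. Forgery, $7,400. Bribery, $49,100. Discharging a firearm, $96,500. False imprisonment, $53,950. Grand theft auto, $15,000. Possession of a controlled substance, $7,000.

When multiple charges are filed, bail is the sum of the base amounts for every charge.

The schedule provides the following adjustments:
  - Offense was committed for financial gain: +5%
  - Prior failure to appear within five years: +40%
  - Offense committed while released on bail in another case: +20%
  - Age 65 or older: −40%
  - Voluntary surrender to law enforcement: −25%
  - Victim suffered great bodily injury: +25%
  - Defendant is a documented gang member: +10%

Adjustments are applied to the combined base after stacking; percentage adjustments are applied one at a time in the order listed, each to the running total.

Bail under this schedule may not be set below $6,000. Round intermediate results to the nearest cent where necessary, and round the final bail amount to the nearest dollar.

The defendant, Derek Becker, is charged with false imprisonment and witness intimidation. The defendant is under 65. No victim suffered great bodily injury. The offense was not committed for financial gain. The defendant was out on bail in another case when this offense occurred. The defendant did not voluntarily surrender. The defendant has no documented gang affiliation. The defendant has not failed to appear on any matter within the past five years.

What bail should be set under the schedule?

$241,140

Base amounts from the schedule: false imprisonment $53,950; witness intimidation $147,000.
Stacking rule: sum of all bases. $53,950 + $147,000 = $200,950.
Offense committed while released on bail in another case (+20%): $200,950 × 1.2 = $241,140.
$241,140 is at or above the $6,000 minimum.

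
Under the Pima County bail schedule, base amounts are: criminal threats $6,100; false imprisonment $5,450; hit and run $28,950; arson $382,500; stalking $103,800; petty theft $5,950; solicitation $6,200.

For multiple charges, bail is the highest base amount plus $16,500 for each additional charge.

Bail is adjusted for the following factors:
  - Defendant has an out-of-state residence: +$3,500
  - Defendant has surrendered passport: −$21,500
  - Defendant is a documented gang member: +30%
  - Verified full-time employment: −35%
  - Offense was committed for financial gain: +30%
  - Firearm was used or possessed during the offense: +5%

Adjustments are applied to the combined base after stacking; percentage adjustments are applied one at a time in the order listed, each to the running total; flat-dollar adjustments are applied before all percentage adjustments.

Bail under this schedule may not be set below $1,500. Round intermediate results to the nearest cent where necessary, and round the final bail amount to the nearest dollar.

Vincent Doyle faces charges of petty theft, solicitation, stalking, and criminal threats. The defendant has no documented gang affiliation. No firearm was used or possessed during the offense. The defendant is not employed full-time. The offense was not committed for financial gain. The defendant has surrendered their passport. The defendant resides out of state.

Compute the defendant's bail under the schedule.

$135,300

Base amounts from the schedule: petty theft $5,950; solicitation $6,200; stalking $103,800; criminal threats $6,100.
Stacking rule: highest base plus $16,500 per additional charge. Highest is stalking at $103,800; 3 additional charges → +$49,500. Combined base = $153,300.
Defendant has an out-of-state residence (+$3,500 flat): $153,300 + $3,500 = $156,800.
Defendant has surrendered passport (−$21,500 flat): $156,800 − $21,500 = $135,300.
$135,300 is at or above the $1,500 minimum.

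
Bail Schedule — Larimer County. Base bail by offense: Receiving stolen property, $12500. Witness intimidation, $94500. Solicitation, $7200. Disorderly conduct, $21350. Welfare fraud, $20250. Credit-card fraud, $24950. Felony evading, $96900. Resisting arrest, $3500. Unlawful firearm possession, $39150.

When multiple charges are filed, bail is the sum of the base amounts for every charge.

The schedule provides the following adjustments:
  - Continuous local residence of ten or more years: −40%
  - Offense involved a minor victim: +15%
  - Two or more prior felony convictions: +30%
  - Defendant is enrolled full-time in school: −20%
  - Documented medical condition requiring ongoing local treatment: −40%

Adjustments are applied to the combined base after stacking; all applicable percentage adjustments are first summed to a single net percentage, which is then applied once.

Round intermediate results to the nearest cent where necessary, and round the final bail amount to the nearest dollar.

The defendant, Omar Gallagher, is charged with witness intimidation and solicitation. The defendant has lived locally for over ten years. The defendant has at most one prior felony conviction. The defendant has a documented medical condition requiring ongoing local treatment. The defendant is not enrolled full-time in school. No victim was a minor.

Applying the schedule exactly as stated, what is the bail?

Base amounts from the schedule: witness intimidation $94500; solicitation $7200.
Stacking rule: sum of all bases. $94500 + $7200 = $101700.
Net percentage adjustment: −40% −40% = −80%. $101700 × 0.2 = $20340.

$20340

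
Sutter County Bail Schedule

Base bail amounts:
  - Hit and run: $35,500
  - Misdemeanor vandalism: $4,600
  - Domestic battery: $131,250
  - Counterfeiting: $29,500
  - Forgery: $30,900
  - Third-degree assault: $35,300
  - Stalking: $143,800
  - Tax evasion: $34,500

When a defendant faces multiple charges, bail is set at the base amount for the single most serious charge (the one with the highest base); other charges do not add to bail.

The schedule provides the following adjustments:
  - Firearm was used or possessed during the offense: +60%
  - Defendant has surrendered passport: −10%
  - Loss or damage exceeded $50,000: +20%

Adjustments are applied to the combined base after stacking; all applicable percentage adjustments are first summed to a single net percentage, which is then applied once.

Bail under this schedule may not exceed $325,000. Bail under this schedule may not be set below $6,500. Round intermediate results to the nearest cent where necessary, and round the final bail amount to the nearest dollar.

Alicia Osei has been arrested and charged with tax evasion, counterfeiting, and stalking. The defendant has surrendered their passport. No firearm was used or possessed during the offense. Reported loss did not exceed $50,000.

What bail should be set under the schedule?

$129,420

Base amounts from the schedule: tax evasion $34,500; counterfeiting $29,500; stalking $143,800.
Stacking rule: use the highest base only. Highest is stalking at $143,800. Combined base = $143,800.
Defendant has surrendered passport (−10%): $143,800 × 0.9 = $129,420.
$129,420 is within the $325,000 maximum.
$129,420 is at or above the $6,500 minimum.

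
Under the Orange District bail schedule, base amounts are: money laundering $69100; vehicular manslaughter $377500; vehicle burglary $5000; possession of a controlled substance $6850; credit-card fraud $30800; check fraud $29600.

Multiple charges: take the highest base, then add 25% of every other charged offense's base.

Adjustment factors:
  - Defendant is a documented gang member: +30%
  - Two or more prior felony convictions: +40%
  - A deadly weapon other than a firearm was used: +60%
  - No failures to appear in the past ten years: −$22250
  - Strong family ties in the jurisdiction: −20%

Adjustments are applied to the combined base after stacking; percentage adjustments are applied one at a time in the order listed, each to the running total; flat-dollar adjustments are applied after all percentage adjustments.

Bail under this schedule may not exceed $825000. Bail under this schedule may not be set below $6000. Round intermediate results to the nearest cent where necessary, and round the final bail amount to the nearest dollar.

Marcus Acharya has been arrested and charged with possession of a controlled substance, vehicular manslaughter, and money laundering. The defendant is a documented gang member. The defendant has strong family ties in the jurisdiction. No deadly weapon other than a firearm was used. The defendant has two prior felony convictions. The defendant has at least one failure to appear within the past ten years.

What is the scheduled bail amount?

Base amounts from the schedule: possession of a controlled substance $6850; vehicular manslaughter $377500; money laundering $69100.
Stacking rule: highest base plus 25% of each additional charge. Highest is vehicular manslaughter at $377500. Additional: $6850 × 25% = $1712.50; $69100 × 25% = $17275. Combined base = $377500 + $18987.50 = $396487.50.
Defendant is a documented gang member (+30%): $396487.50 × 1.3 = $515433.75.
Two or more prior felony convictions (+40%): $515433.75 × 1.4 = $721607.25.
Strong family ties in the jurisdiction (−20%): $721607.25 × 0.8 = $577285.80.
$577285.80 is within the $825000 maximum.
$577285.80 is at or above the $6000 minimum.
Rounded to the nearest dollar: $577286.

$577286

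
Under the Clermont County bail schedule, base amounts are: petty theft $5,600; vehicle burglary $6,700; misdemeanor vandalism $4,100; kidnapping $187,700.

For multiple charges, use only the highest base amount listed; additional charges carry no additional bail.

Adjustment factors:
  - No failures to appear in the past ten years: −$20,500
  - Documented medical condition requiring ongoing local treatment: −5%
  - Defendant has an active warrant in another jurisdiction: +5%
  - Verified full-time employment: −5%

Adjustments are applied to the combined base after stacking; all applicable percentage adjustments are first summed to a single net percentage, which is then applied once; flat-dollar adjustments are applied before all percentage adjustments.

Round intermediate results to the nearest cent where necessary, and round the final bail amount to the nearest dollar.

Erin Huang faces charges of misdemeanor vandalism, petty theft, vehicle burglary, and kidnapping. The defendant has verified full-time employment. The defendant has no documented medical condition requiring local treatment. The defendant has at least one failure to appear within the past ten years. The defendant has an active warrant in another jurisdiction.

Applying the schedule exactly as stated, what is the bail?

$187,700

Base amounts from the schedule: misdemeanor vandalism $4,100; petty theft $5,600; vehicle burglary $6,700; kidnapping $187,700.
Stacking rule: use the highest base only. Highest is kidnapping at $187,700. Combined base = $187,700.
Net percentage adjustment: +5% −5% = +0%. $187,700 × 1 = $187,700.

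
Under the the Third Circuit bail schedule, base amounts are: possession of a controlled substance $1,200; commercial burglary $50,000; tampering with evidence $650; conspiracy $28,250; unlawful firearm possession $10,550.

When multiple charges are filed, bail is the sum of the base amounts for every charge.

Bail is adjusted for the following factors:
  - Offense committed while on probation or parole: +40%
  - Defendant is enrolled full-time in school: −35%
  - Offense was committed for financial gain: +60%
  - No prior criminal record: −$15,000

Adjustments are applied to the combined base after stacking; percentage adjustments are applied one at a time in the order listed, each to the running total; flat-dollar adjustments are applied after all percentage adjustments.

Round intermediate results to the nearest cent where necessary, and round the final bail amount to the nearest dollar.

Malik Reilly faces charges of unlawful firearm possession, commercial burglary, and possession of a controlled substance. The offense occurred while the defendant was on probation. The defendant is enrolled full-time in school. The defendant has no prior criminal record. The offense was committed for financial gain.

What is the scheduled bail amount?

$74,908

Base amounts from the schedule: unlawful firearm possession $10,550; commercial burglary $50,000; possession of a controlled substance $1,200.
Stacking rule: sum of all bases. $10,550 + $50,000 + $1,200 = $61,750.
Offense committed while on probation or parole (+40%): $61,750 × 1.4 = $86,450.
Defendant is enrolled full-time in school (−35%): $86,450 × 0.65 = $56,192.50.
Offense was committed for financial gain (+60%): $56,192.50 × 1.6 = $89,908.
No prior criminal record (−$15,000 flat): $89,908 − $15,000 = $74,908.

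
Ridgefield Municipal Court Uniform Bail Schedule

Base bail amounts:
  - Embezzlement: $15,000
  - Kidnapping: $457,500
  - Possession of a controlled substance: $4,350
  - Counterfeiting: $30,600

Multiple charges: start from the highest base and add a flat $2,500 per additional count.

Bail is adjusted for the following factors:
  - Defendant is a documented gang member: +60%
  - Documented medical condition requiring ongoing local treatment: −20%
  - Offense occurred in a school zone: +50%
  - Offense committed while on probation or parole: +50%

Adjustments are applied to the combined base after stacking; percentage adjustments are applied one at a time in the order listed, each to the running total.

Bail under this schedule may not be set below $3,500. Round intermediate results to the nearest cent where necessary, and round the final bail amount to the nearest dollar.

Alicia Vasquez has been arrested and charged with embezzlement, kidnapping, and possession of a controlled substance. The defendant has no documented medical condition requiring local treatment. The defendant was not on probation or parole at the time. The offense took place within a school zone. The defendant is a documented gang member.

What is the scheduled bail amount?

$1,110,000

Base amounts from the schedule: embezzlement $15,000; kidnapping $457,500; possession of a controlled substance $4,350.
Stacking rule: highest base plus $2,500 per additional charge. Highest is kidnapping at $457,500; 2 additional charges → +$5,000. Combined base = $462,500.
Defendant is a documented gang member (+60%): $462,500 × 1.6 = $740,000.
Offense occurred in a school zone (+50%): $740,000 × 1.5 = $1,110,000.
$1,110,000 is at or above the $3,500 minimum.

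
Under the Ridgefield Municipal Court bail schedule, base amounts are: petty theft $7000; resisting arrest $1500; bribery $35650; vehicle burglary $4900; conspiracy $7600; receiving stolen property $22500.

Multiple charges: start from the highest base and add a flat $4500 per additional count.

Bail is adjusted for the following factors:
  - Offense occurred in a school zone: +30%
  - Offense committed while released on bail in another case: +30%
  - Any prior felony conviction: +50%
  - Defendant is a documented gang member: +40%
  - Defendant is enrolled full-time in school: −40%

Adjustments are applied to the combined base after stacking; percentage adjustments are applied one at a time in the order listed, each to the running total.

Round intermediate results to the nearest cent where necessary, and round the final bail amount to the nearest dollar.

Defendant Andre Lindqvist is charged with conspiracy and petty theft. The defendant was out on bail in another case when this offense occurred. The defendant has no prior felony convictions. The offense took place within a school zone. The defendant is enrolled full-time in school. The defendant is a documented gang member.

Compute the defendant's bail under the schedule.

Base amounts from the schedule: conspiracy $7600; petty theft $7000.
Stacking rule: highest base plus $4500 per additional charge. Highest is conspiracy at $7600; 1 additional charge → +$4500. Combined base = $12100.
Offense occurred in a school zone (+30%): $12100 × 1.3 = $15730.
Offense committed while released on bail in another case (+30%): $15730 × 1.3 = $20449.
Defendant is a documented gang member (+40%): $20449 × 1.4 = $28628.60.
Defendant is enrolled full-time in school (−40%): $28628.60 × 0.6 = $17177.16.
Rounded to the nearest dollar: $17177.

$17177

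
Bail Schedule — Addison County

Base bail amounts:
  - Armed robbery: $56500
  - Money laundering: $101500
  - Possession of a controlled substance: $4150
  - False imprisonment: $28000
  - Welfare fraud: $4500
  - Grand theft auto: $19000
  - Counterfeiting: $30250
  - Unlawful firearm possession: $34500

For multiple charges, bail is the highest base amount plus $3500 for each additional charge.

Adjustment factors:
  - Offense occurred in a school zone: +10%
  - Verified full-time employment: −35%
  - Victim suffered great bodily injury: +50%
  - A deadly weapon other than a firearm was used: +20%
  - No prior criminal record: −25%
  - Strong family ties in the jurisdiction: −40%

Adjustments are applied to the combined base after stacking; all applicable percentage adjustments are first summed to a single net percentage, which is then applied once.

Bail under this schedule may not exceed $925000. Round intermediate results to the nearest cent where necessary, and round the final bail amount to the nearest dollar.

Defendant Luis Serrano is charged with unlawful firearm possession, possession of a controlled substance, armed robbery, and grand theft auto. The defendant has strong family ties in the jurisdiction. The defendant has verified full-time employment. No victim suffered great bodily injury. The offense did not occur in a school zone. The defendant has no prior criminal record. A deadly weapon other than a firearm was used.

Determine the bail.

$13400

Base amounts from the schedule: unlawful firearm possession $34500; possession of a controlled substance $4150; armed robbery $56500; grand theft auto $19000.
Stacking rule: highest base plus $3500 per additional charge. Highest is armed robbery at $56500; 3 additional charges → +$10500. Combined base = $67000.
Net percentage adjustment: −35% +20% −25% −40% = −80%. $67000 × 0.2 = $13400.
$13400 is within the $925000 maximum.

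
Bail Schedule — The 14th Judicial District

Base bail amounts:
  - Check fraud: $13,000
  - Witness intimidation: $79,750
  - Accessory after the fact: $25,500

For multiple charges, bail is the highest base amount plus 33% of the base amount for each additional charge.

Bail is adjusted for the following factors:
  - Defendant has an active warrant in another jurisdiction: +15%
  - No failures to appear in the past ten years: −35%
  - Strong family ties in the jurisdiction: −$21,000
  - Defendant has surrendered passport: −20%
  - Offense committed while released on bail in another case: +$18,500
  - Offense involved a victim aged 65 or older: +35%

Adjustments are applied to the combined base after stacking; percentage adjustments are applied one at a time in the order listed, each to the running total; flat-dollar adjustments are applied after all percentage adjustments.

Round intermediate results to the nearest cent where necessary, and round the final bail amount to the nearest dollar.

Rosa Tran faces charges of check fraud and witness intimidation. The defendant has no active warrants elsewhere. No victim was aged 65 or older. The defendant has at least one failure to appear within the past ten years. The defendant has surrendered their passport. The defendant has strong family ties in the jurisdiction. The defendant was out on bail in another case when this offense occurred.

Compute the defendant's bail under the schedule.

Base amounts from the schedule: check fraud $13,000; witness intimidation $79,750.
Stacking rule: highest base plus 33% of each additional charge. Highest is witness intimidation at $79,750. Additional: $13,000 × 33% = $4,290. Combined base = $79,750 + $4,290 = $84,040.
Defendant has surrendered passport (−20%): $84,040 × 0.8 = $67,232.
Strong family ties in the jurisdiction (−$21,000 flat): $67,232 − $21,000 = $46,232.
Offense committed while released on bail in another case (+$18,500 flat): $46,232 + $18,500 = $64,732.

$64,732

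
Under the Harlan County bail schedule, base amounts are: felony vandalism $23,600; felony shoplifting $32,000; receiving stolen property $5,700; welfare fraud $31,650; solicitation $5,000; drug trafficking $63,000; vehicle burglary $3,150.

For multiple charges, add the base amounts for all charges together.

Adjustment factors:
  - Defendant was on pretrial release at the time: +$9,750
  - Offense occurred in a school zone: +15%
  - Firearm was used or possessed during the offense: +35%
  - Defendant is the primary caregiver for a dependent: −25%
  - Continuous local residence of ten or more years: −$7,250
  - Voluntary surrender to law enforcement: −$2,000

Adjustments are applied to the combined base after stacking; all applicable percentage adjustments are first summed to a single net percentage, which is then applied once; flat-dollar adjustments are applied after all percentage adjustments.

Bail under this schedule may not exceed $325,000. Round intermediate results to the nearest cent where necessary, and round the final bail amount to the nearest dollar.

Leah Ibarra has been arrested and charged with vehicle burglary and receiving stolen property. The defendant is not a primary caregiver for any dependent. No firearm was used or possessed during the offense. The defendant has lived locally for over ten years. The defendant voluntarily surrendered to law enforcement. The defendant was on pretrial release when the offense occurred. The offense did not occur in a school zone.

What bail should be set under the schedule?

Base amounts from the schedule: vehicle burglary $3,150; receiving stolen property $5,700.
Stacking rule: sum of all bases. $3,150 + $5,700 = $8,850.
Defendant was on pretrial release at the time (+$9,750 flat): $8,850 + $9,750 = $18,600.
Continuous local residence of ten or more years (−$7,250 flat): $18,600 − $7,250 = $11,350.
Voluntary surrender to law enforcement (−$2,000 flat): $11,350 − $2,000 = $9,350.
$9,350 is within the $325,000 maximum.

$9,350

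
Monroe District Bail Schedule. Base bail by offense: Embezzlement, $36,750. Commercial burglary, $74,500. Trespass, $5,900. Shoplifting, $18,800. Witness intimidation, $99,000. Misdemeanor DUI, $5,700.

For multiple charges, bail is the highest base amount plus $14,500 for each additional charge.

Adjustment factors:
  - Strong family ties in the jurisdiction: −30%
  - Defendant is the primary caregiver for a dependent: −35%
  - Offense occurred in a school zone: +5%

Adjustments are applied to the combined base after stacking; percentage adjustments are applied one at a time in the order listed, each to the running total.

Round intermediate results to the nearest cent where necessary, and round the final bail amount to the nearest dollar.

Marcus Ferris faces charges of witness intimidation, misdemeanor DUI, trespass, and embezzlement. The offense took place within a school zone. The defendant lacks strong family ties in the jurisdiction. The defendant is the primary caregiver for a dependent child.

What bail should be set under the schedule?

$97,256

Base amounts from the schedule: witness intimidation $99,000; misdemeanor DUI $5,700; trespass $5,900; embezzlement $36,750.
Stacking rule: highest base plus $14,500 per additional charge. Highest is witness intimidation at $99,000; 3 additional charges → +$43,500. Combined base = $142,500.
Defendant is the primary caregiver for a dependent (−35%): $142,500 × 0.65 = $92,625.
Offense occurred in a school zone (+5%): $92,625 × 1.05 = $97,256.25.
Rounded to the nearest dollar: $97,256.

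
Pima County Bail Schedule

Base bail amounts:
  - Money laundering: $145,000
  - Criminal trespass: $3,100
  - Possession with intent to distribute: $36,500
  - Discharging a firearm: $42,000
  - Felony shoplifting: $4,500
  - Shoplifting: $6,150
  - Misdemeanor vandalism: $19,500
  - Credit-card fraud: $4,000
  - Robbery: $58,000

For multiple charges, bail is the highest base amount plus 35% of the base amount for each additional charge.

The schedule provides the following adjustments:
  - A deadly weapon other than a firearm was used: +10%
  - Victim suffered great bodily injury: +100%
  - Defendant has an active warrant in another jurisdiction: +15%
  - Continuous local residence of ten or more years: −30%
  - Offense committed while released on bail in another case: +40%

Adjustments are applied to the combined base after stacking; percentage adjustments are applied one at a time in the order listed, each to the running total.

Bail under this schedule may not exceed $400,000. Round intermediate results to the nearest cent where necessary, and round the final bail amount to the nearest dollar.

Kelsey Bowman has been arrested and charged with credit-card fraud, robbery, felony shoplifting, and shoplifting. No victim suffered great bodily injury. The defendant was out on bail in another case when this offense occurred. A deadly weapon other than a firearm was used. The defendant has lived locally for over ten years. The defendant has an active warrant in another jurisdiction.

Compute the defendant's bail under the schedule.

$78,259

Base amounts from the schedule: credit-card fraud $4,000; robbery $58,000; felony shoplifting $4,500; shoplifting $6,150.
Stacking rule: highest base plus 35% of each additional charge. Highest is robbery at $58,000. Additional: $4,000 × 35% = $1,400; $4,500 × 35% = $1,575; $6,150 × 35% = $2,152.50. Combined base = $58,000 + $5,127.50 = $63,127.50.
A deadly weapon other than a firearm was used (+10%): $63,127.50 × 1.1 = $69,440.25.
Defendant has an active warrant in another jurisdiction (+15%): $69,440.25 × 1.15 = $79,856.29.
Continuous local residence of ten or more years (−30%): $79,856.29 × 0.7 = $55,899.40.
Offense committed while released on bail in another case (+40%): $55,899.40 × 1.4 = $78,259.16.
$78,259.16 is within the $400,000 maximum.
Rounded to the nearest dollar: $78,259.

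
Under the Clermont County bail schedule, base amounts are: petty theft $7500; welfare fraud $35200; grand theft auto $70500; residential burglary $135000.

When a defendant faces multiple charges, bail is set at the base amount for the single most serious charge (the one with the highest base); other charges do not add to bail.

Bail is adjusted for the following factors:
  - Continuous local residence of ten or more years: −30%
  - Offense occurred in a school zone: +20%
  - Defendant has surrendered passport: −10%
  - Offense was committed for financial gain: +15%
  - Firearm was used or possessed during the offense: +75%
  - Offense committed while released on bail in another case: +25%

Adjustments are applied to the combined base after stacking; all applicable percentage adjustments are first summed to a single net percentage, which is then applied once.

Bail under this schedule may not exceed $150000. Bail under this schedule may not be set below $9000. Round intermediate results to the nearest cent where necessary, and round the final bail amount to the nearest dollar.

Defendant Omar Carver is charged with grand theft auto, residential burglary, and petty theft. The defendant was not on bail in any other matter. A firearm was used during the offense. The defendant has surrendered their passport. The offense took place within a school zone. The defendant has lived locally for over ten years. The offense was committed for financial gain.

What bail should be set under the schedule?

Base amounts from the schedule: grand theft auto $70500; residential burglary $135000; petty theft $7500.
Stacking rule: use the highest base only. Highest is residential burglary at $135000. Combined base = $135000.
Net percentage adjustment: −30% +20% −10% +15% +75% = +70%. $135000 × 1.7 = $229500.
Result $229500 exceeds the maximum of $150000; bail is capped at $150000.
$150000 is at or above the $9000 minimum.

$150000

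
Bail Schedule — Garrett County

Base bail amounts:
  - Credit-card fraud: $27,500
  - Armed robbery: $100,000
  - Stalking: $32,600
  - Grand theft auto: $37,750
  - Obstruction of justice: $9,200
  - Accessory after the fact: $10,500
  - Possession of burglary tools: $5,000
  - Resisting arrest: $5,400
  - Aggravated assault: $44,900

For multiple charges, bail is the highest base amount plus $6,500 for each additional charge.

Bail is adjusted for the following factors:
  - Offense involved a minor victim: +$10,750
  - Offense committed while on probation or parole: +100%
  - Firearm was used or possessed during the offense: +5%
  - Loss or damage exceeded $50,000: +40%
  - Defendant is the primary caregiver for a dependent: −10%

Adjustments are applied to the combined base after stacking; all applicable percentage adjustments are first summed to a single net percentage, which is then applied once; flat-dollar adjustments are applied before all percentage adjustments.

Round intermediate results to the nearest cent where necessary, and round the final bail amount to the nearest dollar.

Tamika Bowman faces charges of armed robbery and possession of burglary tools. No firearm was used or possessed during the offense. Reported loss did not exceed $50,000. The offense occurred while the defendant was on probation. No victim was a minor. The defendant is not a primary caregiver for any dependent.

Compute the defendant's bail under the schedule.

Base amounts from the schedule: armed robbery $100,000; possession of burglary tools $5,000.
Stacking rule: highest base plus $6,500 per additional charge. Highest is armed robbery at $100,000; 1 additional charge → +$6,500. Combined base = $106,500.
Offense committed while on probation or parole (+100%): $106,500 × 2 = $213,000.

$213,000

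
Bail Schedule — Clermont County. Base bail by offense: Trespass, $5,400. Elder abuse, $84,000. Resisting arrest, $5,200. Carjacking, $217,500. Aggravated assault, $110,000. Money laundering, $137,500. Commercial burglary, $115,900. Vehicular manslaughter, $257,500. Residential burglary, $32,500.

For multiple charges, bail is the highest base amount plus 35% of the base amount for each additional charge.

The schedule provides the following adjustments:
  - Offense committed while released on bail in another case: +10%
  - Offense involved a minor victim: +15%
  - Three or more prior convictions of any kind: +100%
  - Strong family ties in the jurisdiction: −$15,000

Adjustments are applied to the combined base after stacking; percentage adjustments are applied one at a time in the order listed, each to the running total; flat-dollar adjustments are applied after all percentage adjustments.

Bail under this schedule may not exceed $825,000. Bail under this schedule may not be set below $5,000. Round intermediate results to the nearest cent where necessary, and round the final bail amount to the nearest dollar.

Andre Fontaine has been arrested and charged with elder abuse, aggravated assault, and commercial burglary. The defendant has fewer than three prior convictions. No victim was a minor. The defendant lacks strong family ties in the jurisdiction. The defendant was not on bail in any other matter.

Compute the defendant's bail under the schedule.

Base amounts from the schedule: elder abuse $84,000; aggravated assault $110,000; commercial burglary $115,900.
Stacking rule: highest base plus 35% of each additional charge. Highest is commercial burglary at $115,900. Additional: $84,000 × 35% = $29,400; $110,000 × 35% = $38,500. Combined base = $115,900 + $67,900 = $183,800.
No adjustment factors apply to this defendant.
$183,800 is within the $825,000 maximum.
$183,800 is at or above the $5,000 minimum.

$183,800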